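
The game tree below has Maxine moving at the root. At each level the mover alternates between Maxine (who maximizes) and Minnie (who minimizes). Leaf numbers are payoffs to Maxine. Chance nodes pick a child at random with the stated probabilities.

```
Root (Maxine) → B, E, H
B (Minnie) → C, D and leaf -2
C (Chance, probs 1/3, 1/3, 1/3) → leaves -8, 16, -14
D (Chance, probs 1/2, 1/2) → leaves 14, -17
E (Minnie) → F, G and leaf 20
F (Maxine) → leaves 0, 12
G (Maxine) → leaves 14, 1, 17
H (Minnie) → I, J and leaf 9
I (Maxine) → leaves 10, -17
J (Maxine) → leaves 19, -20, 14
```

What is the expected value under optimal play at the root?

C (Chance): 1/3·-8 + 1/3·16 + 1/3·-14 = -2
D (Chance): 1/2·14 + 1/2·-17 = -1.5
B (Minnie): min(-2, -1.5, -2) = -2
F (Maxine): max(0, 12) = 12
G (Maxine): max(14, 1, 17) = 17
E (Minnie): min(12, 17, 20) = 12
I (Maxine): max(10, -17) = 10
J (Maxine): max(19, -20, 14) = 19
H (Minnie): min(10, 19, 9) = 9
Root (Maxine): max(-2, 12, 9) = 12

12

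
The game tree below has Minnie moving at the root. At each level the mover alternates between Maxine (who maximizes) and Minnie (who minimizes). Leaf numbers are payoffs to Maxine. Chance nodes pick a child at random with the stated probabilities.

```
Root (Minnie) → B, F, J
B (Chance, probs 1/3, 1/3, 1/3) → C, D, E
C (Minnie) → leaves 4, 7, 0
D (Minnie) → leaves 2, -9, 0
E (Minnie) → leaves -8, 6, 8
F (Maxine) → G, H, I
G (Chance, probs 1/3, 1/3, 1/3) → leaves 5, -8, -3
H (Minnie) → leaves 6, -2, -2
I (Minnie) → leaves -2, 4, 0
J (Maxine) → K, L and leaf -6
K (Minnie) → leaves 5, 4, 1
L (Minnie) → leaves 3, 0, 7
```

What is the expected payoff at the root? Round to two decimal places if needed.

-5.67

C (Minnie): min(4, 7, 0) = 0
D (Minnie): min(2, -9, 0) = -9
E (Minnie): min(-8, 6, 8) = -8
B (Chance): 1/3·0 + 1/3·-9 + 1/3·-8 = -5.67
G (Chance): 1/3·5 + 1/3·-8 + 1/3·-3 = -2
H (Minnie): min(6, -2, -2) = -2
I (Minnie): min(-2, 4, 0) = -2
F (Maxine): max(-2, -2, -2) = -2
K (Minnie): min(5, 4, 1) = 1
L (Minnie): min(3, 0, 7) = 0
J (Maxine): max(1, 0, -6) = 1
Root (Minnie): min(-5.67, -2, 1) = -5.67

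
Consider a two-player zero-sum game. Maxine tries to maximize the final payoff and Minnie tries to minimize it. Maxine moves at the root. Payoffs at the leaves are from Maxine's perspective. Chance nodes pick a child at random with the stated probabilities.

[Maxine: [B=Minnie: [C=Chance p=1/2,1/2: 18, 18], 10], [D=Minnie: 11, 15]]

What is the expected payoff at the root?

11

C (Chance): 1/2·18 + 1/2·18 = 18
B (Minnie): min(18, 10) = 10
D (Minnie): min(11, 15) = 11
Root (Maxine): max(10, 11) = 11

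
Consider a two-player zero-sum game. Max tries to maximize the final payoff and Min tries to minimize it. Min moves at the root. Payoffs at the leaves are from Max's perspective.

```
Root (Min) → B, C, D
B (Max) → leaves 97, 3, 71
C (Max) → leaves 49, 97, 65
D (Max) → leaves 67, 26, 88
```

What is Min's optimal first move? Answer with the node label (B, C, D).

B (Max): max(97, 3, 71) = 97
C (Max): max(49, 97, 65) = 97
D (Max): max(67, 26, 88) = 88
Root (Min): min(97, 97, 88) = 88
Min picks the child with the lowest value: D (value 88).

D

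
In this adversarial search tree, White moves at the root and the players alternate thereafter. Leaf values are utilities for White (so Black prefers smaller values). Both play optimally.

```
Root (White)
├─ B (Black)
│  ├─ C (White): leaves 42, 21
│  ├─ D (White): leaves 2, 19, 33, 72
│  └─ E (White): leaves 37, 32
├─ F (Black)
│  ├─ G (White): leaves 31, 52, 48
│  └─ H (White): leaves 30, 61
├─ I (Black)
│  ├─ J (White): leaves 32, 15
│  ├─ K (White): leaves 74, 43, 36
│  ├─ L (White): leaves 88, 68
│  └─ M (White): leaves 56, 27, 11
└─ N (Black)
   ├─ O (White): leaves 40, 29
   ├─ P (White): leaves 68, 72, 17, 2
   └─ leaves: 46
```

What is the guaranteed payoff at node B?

37

C: max(42, 21) = 42
D: max(2, 19, 33, 72) = 72
E: max(37, 32) = 37
B: min(42, 72, 37) = 37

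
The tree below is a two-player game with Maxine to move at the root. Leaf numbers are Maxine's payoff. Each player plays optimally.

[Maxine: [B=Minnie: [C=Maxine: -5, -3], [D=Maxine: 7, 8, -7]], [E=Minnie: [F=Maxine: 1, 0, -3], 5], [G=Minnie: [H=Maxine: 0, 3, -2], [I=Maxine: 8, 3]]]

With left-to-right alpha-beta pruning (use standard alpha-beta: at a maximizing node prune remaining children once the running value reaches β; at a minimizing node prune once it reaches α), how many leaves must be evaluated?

11

C [α=-∞,β=+∞]: v=-3
D [α=-∞,β=-3]: v=7 after child 1 ≥ β → β-cutoff, skip 2
B [α=-∞,β=+∞]: v=-3
F [α=-3,β=+∞]: v=1
E [α=-3,β=+∞]: v=1
H [α=1,β=+∞]: v=3
I [α=1,β=3]: v=8 after child 1 ≥ β → β-cutoff, skip 1
G [α=1,β=+∞]: v=3
Root [α=-∞,β=+∞]: v=3
Leaves evaluated: 11 of 14.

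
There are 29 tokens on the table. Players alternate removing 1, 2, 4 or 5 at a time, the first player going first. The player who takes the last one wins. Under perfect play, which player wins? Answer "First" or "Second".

Mark each pile size as W (mover wins) or L (mover loses):
i:   0  1  2  3  4  5  6  7  8  9 10 11 12 13 14 15 16 17 18 19 20 21 22 23 24 25 26 27 28 29
     L  W  W  L  W  W  L  W  W  L  W  W  L  W  W  L  W  W  L  W  W  L  W  W  L  W  W  L  W  W
Position 29 is W, so the first player wins.

First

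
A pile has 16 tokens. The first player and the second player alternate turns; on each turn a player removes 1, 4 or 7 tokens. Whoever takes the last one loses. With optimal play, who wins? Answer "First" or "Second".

Positions where the player to move wins (W) vs loses (L):
i:   0  1  2  3  4  5  6  7  8  9 10 11 12 13 14 15 16
     W  L  W  L  W  W  L  W  W  L  W  L  W  W  L  W  W
Position 16 is W, so the first player wins.

First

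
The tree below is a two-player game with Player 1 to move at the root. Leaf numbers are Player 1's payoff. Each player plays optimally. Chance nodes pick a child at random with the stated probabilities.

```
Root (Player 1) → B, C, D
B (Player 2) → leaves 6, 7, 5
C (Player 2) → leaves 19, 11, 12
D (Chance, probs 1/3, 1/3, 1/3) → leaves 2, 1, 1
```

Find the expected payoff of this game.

11

B (Player 2): min(6, 7, 5) = 5
C (Player 2): min(19, 11, 12) = 11
D (Chance): 1/3·2 + 1/3·1 + 1/3·1 = 1.33
Root (Player 1): max(5, 11, 1.33) = 11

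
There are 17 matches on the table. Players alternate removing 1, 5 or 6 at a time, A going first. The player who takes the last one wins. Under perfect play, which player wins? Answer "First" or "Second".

First

Compute winning (W) and losing (L) positions by backward induction:
i:   0  1  2  3  4  5  6  7  8  9 10 11 12 13 14 15 16 17
     L  W  L  W  L  W  W  W  W  W  W  L  W  L  W  L  W  W
Position 17 is W, so the first player wins.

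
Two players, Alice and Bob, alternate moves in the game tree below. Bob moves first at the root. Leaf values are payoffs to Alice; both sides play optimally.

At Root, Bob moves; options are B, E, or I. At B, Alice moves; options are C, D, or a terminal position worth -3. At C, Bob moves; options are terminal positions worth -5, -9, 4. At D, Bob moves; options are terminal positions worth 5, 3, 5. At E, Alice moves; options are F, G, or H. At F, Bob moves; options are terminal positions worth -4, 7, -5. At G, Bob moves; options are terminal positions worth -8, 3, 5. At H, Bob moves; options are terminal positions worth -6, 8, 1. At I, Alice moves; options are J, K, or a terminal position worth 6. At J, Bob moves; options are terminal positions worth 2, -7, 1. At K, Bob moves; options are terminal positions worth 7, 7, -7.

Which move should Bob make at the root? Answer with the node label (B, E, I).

E

C (Bob): min(-5, -9, 4) = -9
D (Bob): min(5, 3, 5) = 3
B (Alice): max(-9, 3, -3) = 3
F (Bob): min(-4, 7, -5) = -5
G (Bob): min(-8, 3, 5) = -8
H (Bob): min(-6, 8, 1) = -6
E (Alice): max(-5, -8, -6) = -5
J (Bob): min(2, -7, 1) = -7
K (Bob): min(7, 7, -7) = -7
I (Alice): max(-7, -7, 6) = 6
Root (Bob): min(3, -5, 6) = -5
Bob picks the child with the lowest value: E (value -5).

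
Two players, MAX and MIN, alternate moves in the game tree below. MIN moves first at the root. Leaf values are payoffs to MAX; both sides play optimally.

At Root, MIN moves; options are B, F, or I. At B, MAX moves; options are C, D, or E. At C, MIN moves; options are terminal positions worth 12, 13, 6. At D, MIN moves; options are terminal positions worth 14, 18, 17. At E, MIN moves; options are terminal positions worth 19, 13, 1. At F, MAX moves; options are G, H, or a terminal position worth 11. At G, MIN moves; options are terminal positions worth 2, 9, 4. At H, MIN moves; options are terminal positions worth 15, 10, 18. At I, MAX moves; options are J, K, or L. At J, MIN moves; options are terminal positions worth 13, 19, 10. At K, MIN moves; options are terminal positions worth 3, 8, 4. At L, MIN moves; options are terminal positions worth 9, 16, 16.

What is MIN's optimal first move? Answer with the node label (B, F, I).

I

C (MIN): min(12, 13, 6) = 6
D (MIN): min(14, 18, 17) = 14
E (MIN): min(19, 13, 1) = 1
B (MAX): max(6, 14, 1) = 14
G (MIN): min(2, 9, 4) = 2
H (MIN): min(15, 10, 18) = 10
F (MAX): max(2, 10, 11) = 11
J (MIN): min(13, 19, 10) = 10
K (MIN): min(3, 8, 4) = 3
L (MIN): min(9, 16, 16) = 9
I (MAX): max(10, 3, 9) = 10
Root (MIN): min(14, 11, 10) = 10
MIN picks the child with the lowest value: I (value 10).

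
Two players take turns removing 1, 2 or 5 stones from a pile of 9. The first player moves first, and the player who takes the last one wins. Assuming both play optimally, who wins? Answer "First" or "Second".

Second

Positions where the player to move wins (W) vs loses (L):
i:   0  1  2  3  4  5  6  7  8  9
     L  W  W  L  W  W  L  W  W  L
Position 9 is L, so the second player wins.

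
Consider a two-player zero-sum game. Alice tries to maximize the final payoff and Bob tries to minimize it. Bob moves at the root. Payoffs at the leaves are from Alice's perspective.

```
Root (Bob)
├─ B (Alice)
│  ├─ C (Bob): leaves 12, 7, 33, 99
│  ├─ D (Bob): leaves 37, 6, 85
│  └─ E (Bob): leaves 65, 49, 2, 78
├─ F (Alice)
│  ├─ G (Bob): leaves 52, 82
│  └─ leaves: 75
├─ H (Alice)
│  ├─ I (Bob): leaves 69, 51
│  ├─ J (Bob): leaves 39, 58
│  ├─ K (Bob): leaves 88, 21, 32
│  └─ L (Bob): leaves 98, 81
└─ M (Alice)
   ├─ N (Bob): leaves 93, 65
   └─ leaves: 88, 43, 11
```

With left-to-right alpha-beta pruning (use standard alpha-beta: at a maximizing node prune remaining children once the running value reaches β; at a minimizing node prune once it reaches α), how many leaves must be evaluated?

15

C [α=-∞,β=+∞]: v=7
D [α=7,β=+∞]: v=6 after child 2 ≤ α → α-cutoff, skip 1
E [α=7,β=+∞]: v=2 after child 3 ≤ α → α-cutoff, skip 1
B [α=-∞,β=+∞]: v=7
G [α=-∞,β=7]: v=52
F [α=-∞,β=7]: v=52 after child 1 ≥ β → β-cutoff, skip 1
I [α=-∞,β=7]: v=51
H [α=-∞,β=7]: v=51 after child 1 ≥ β → β-cutoff, skip 3
N [α=-∞,β=7]: v=65
M [α=-∞,β=7]: v=65 after child 1 ≥ β → β-cutoff, skip 3
Root [α=-∞,β=+∞]: v=7
Leaves evaluated: 15 of 28.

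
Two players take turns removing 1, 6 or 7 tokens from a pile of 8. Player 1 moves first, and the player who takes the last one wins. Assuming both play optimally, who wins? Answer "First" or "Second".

First

Mark each pile size as W (mover wins) or L (mover loses):
i:   0  1  2  3  4  5  6  7  8
     L  W  L  W  L  W  W  W  W
Position 8 is W, so the first player wins.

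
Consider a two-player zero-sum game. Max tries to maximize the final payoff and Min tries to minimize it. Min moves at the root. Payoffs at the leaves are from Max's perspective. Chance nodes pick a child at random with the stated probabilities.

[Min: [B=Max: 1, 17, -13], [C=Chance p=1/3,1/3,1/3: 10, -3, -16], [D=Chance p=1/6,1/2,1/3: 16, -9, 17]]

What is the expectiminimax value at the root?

B (Max): max(1, 17, -13) = 17
C (Chance): 1/3·10 + 1/3·-3 + 1/3·-16 = -3
D (Chance): 1/6·16 + 1/2·-9 + 1/3·17 = 3.83
Root (Min): min(17, -3, 3.83) = -3

-3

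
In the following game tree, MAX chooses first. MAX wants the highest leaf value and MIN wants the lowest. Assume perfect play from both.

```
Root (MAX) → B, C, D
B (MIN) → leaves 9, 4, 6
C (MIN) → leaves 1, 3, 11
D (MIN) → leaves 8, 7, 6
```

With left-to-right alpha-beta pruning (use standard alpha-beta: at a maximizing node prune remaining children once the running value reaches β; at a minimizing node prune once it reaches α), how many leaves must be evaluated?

B [α=-∞,β=+∞]: v=4
C [α=4,β=+∞]: v=1 after child 1 ≤ α → α-cutoff, skip 2
D [α=4,β=+∞]: v=6
Root [α=-∞,β=+∞]: v=6
Leaves evaluated: 7 of 9.

7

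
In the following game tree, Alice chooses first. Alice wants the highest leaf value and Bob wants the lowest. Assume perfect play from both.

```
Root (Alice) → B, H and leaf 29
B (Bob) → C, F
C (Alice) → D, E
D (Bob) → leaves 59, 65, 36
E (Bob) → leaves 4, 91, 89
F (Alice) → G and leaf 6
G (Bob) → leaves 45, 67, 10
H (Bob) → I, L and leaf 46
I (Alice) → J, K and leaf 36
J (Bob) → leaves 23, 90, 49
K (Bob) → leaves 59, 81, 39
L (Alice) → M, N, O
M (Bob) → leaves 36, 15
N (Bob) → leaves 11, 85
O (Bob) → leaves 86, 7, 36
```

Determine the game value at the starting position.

29

D (Bob): min(59, 65, 36) = 36
E (Bob): min(4, 91, 89) = 4
C (Alice): max(36, 4) = 36
G (Bob): min(45, 67, 10) = 10
F (Alice): max(10, 6) = 10
B (Bob): min(36, 10) = 10
J (Bob): min(23, 90, 49) = 23
K (Bob): min(59, 81, 39) = 39
I (Alice): max(23, 39, 36) = 39
M (Bob): min(36, 15) = 15
N (Bob): min(11, 85) = 11
O (Bob): min(86, 7, 36) = 7
L (Alice): max(15, 11, 7) = 15
H (Bob): min(39, 15, 46) = 15
Root (Alice): max(10, 15, 29) = 29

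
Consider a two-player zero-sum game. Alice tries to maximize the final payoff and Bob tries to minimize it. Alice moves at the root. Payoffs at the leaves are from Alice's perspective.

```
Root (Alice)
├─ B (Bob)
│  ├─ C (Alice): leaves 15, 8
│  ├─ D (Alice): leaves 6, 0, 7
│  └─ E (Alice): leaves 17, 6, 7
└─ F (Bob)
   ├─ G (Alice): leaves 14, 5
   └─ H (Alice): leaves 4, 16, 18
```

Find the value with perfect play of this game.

C (Alice): max(15, 8) = 15
D (Alice): max(6, 0, 7) = 7
E (Alice): max(17, 6, 7) = 17
B (Bob): min(15, 7, 17) = 7
G (Alice): max(14, 5) = 14
H (Alice): max(4, 16, 18) = 18
F (Bob): min(14, 18) = 14
Root (Alice): max(7, 14) = 14

14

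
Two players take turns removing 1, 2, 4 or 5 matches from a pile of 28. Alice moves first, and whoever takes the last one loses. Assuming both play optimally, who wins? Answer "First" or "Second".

Second

Mark each pile size as W (mover wins) or L (mover loses):
i:   0  1  2  3  4  5  6  7  8  9 10 11 12 13 14 15 16 17 18 19 20 21 22 23 24 25 26 27 28
     W  L  W  W  L  W  W  L  W  W  L  W  W  L  W  W  L  W  W  L  W  W  L  W  W  L  W  W  L
Position 28 is L, so the second player wins.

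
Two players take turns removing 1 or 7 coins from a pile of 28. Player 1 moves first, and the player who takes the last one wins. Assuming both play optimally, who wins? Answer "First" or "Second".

i:   0  1  2  3  4  5  6  7  8  9 10 11 12 13 14 15 16 17 18 19 20 21 22 23 24 25 26 27 28
     L  W  L  W  L  W  L  W  L  W  L  W  L  W  L  W  L  W  L  W  L  W  L  W  L  W  L  W  L
Position 28 is L, so the second player wins.

Second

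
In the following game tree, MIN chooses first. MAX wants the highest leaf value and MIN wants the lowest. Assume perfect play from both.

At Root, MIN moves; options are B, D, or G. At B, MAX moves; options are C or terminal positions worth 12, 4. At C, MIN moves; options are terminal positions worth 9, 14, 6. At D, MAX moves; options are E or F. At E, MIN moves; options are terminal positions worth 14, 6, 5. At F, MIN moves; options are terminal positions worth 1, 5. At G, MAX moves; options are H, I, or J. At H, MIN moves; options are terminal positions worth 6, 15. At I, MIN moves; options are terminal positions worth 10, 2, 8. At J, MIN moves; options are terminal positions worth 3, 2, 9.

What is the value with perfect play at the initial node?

C (MIN): min(9, 14, 6) = 6
B (MAX): max(6, 12, 4) = 12
E (MIN): min(14, 6, 5) = 5
F (MIN): min(1, 5) = 1
D (MAX): max(5, 1) = 5
H (MIN): min(6, 15) = 6
I (MIN): min(10, 2, 8) = 2
J (MIN): min(3, 2, 9) = 2
G (MAX): max(6, 2, 2) = 6
Root (MIN): min(12, 5, 6) = 5

5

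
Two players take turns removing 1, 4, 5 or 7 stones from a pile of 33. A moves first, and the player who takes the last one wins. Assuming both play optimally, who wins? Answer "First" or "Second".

First

W/L table (W = player to move can force a win):
i:   0  1  2  3  4  5  6  7  8  9 10 11 12 13 14 15 16 17 18 19 20 21 22 23 24 25 26 27 28 29 30 31 32 33
     L  W  L  W  W  W  W  W  L  W  L  W  W  W  W  W  L  W  L  W  W  W  W  W  L  W  L  W  W  W  W  W  L  W
Position 33 is W, so the first player wins.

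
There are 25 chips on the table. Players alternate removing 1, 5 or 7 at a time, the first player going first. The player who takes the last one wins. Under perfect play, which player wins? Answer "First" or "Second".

Mark each pile size as W (mover wins) or L (mover loses):
i:   0  1  2  3  4  5  6  7  8  9 10 11 12 13 14 15 16 17 18 19 20 21 22 23 24 25
     L  W  L  W  L  W  L  W  L  W  L  W  L  W  L  W  L  W  L  W  L  W  L  W  L  W
Position 25 is W, so the first player wins.

First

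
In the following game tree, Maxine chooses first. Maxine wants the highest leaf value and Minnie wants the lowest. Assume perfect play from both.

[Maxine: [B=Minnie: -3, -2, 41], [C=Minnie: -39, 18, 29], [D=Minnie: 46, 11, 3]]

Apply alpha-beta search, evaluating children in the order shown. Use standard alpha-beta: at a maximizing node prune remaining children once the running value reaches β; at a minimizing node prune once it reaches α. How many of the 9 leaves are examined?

7

B [α=-∞,β=+∞]: v=-3
C [α=-3,β=+∞]: v=-39 after child 1 ≤ α → α-cutoff, skip 2
D [α=-3,β=+∞]: v=3
Root [α=-∞,β=+∞]: v=3
Leaves evaluated: 7 of 9.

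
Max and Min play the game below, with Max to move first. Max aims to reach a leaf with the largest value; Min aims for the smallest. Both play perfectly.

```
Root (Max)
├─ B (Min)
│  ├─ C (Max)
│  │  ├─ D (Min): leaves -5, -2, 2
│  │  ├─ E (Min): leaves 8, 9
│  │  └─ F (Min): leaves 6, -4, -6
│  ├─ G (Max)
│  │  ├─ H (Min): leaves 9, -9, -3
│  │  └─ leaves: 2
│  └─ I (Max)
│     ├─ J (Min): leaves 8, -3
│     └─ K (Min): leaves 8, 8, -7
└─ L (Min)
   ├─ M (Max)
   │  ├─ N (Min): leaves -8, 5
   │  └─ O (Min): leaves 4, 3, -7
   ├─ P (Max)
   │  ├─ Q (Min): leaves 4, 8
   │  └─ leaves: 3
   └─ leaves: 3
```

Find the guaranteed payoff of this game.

D (Min): min(-5, -2, 2) = -5
E (Min): min(8, 9) = 8
F (Min): min(6, -4, -6) = -6
C (Max): max(-5, 8, -6) = 8
H (Min): min(9, -9, -3) = -9
G (Max): max(-9, 2) = 2
J (Min): min(8, -3) = -3
K (Min): min(8, 8, -7) = -7
I (Max): max(-3, -7) = -3
B (Min): min(8, 2, -3) = -3
N (Min): min(-8, 5) = -8
O (Min): min(4, 3, -7) = -7
M (Max): max(-8, -7) = -7
Q (Min): min(4, 8) = 4
P (Max): max(4, 3) = 4
L (Min): min(-7, 4, 3) = -7
Root (Max): max(-3, -7) = -3

-3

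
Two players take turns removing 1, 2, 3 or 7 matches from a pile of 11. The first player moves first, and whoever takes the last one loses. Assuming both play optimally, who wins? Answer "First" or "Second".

Positions where the player to move wins (W) vs loses (L):
i:   0  1  2  3  4  5  6  7  8  9 10 11
     W  L  W  W  W  L  W  W  W  L  W  W
Position 11 is W, so the first player wins.

First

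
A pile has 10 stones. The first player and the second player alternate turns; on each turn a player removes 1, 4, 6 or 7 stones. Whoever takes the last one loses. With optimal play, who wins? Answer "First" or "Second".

Positions where the player to move wins (W) vs loses (L):
i:   0  1  2  3  4  5  6  7  8  9 10
     W  L  W  L  W  W  L  W  W  W  W
Position 10 is W, so the first player wins.

First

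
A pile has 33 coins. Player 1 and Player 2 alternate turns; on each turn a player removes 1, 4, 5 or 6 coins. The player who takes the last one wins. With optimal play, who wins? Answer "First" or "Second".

First

W/L table (W = player to move can force a win):
i:   0  1  2  3  4  5  6  7  8  9 10 11 12 13 14 15 16 17 18 19 20 21 22 23 24 25 26 27 28 29 30 31 32 33
     L  W  L  W  W  W  W  W  W  L  W  L  W  W  W  W  W  W  L  W  L  W  W  W  W  W  W  L  W  L  W  W  W  W
Position 33 is W, so the first player wins.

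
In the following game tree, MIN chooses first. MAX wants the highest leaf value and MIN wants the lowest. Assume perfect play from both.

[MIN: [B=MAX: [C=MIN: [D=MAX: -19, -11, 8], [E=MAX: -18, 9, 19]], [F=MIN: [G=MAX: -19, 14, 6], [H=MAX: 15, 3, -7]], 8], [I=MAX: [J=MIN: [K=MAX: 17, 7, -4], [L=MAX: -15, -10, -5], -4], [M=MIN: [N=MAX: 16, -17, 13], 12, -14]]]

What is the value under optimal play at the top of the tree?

D (MAX): max(-19, -11, 8) = 8
E (MAX): max(-18, 9, 19) = 19
C (MIN): min(8, 19) = 8
G (MAX): max(-19, 14, 6) = 14
H (MAX): max(15, 3, -7) = 15
F (MIN): min(14, 15) = 14
B (MAX): max(8, 14, 8) = 14
K (MAX): max(17, 7, -4) = 17
L (MAX): max(-15, -10, -5) = -5
J (MIN): min(17, -5, -4) = -5
N (MAX): max(16, -17, 13) = 16
M (MIN): min(16, 12, -14) = -14
I (MAX): max(-5, -14) = -5
Root (MIN): min(14, -5) = -5

-5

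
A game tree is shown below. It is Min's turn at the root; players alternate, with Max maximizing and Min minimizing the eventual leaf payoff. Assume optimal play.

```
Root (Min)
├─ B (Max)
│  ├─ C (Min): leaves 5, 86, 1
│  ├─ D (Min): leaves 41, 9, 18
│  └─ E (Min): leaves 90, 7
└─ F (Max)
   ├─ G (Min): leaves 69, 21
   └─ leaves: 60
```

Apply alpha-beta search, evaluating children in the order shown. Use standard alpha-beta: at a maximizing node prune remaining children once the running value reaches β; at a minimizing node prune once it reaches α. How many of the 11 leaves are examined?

10

C [α=-∞,β=+∞]: v=1
D [α=1,β=+∞]: v=9
E [α=9,β=+∞]: v=7
B [α=-∞,β=+∞]: v=9
G [α=-∞,β=9]: v=21
F [α=-∞,β=9]: v=21 after child 1 ≥ β → β-cutoff, skip 1
Root [α=-∞,β=+∞]: v=9
Leaves evaluated: 10 of 11.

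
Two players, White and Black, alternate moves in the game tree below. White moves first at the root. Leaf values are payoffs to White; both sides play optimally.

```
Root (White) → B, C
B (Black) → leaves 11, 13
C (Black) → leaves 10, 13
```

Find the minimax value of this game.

B (Black): min(11, 13) = 11
C (Black): min(10, 13) = 10
Root (White): max(11, 10) = 11

11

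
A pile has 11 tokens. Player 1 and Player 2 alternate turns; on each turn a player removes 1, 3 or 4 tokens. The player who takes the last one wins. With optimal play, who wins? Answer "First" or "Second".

First

Compute winning (W) and losing (L) positions by backward induction:
i:   0  1  2  3  4  5  6  7  8  9 10 11
     L  W  L  W  W  W  W  L  W  L  W  W
Position 11 is W, so the first player wins.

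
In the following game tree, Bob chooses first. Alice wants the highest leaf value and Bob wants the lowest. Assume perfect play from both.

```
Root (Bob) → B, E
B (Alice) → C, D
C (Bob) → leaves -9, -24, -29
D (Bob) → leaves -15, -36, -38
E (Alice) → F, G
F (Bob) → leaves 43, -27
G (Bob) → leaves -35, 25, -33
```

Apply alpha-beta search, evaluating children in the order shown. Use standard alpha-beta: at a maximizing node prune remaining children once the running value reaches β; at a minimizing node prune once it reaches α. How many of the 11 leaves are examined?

C [α=-∞,β=+∞]: v=-29
D [α=-29,β=+∞]: v=-36 after child 2 ≤ α → α-cutoff, skip 1
B [α=-∞,β=+∞]: v=-29
F [α=-∞,β=-29]: v=-27
E [α=-∞,β=-29]: v=-27 after child 1 ≥ β → β-cutoff, skip 1
Root [α=-∞,β=+∞]: v=-29
Leaves evaluated: 7 of 11.

7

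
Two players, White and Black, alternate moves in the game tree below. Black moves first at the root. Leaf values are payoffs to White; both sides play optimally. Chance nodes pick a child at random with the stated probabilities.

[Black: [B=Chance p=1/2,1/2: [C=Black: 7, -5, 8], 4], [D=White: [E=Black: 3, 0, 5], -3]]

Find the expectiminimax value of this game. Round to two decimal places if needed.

-0.5

C (Black): min(7, -5, 8) = -5
B (Chance): 1/2·-5 + 1/2·4 = -0.5
E (Black): min(3, 0, 5) = 0
D (White): max(0, -3) = 0
Root (Black): min(-0.5, 0) = -0.5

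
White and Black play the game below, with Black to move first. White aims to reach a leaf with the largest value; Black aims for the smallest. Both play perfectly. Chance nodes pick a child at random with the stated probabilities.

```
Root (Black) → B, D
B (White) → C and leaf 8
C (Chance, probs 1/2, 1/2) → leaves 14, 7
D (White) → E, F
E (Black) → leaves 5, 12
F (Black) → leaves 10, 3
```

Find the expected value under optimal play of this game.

5

C (Chance): 1/2·14 + 1/2·7 = 10.5
B (White): max(10.5, 8) = 10.5
E (Black): min(5, 12) = 5
F (Black): min(10, 3) = 3
D (White): max(5, 3) = 5
Root (Black): min(10.5, 5) = 5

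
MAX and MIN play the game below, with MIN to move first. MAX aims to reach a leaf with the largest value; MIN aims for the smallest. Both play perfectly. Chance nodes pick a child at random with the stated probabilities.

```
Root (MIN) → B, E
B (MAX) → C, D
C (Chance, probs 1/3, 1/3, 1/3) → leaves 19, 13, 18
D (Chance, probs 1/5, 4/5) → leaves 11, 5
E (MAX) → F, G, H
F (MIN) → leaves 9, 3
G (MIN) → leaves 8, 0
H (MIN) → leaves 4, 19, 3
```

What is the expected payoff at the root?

3

C (Chance): 1/3·19 + 1/3·13 + 1/3·18 = 16.67
D (Chance): 1/5·11 + 4/5·5 = 6.2
B (MAX): max(16.67, 6.2) = 16.67
F (MIN): min(9, 3) = 3
G (MIN): min(8, 0) = 0
H (MIN): min(4, 19, 3) = 3
E (MAX): max(3, 0, 3) = 3
Root (MIN): min(16.67, 3) = 3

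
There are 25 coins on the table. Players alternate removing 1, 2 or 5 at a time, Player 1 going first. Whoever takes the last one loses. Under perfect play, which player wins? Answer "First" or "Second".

Mark each pile size as W (mover wins) or L (mover loses):
i:   0  1  2  3  4  5  6  7  8  9 10 11 12 13 14 15 16 17 18 19 20 21 22 23 24 25
     W  L  W  W  L  W  W  L  W  W  L  W  W  L  W  W  L  W  W  L  W  W  L  W  W  L
Position 25 is L, so the second player wins.

Second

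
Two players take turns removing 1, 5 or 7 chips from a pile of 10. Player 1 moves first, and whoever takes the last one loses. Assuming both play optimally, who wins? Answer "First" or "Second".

Compute winning (W) and losing (L) positions by backward induction:
i:   0  1  2  3  4  5  6  7  8  9 10
     W  L  W  L  W  L  W  L  W  L  W
Position 10 is W, so the first player wins.

First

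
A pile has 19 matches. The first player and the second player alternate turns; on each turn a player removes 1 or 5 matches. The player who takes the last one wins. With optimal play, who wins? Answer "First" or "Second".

First

Mark each pile size as W (mover wins) or L (mover loses):
i:   0  1  2  3  4  5  6  7  8  9 10 11 12 13 14 15 16 17 18 19
     L  W  L  W  L  W  L  W  L  W  L  W  L  W  L  W  L  W  L  W
Position 19 is W, so the first player wins.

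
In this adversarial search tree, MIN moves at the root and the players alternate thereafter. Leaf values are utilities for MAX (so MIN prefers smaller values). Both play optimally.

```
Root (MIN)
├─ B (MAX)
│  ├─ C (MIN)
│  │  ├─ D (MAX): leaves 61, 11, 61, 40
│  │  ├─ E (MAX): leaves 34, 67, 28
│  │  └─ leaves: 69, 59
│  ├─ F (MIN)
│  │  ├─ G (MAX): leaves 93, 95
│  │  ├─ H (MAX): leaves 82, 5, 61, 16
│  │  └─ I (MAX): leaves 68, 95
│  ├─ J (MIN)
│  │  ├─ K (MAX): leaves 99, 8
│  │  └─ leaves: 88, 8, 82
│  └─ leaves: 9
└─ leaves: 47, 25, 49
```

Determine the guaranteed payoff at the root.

D (MAX): max(61, 11, 61, 40) = 61
E (MAX): max(34, 67, 28) = 67
C (MIN): min(61, 67, 69, 59) = 59
G (MAX): max(93, 95) = 95
H (MAX): max(82, 5, 61, 16) = 82
I (MAX): max(68, 95) = 95
F (MIN): min(95, 82, 95) = 82
K (MAX): max(99, 8) = 99
J (MIN): min(99, 88, 8, 82) = 8
B (MAX): max(59, 82, 8, 9) = 82
Root (MIN): min(82, 47, 25, 49) = 25

25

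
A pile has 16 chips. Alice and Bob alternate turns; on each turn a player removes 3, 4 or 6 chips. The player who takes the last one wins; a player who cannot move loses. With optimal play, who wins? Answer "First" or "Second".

W/L table (W = player to move can force a win):
i:   0  1  2  3  4  5  6  7  8  9 10 11 12 13 14 15 16
     L  L  L  W  W  W  W  W  W  L  L  L  W  W  W  W  W
Position 16 is W, so the first player wins.

First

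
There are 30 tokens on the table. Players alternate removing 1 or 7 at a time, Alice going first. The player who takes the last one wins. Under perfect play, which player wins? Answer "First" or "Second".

Second

Mark each pile size as W (mover wins) or L (mover loses):
i:   0  1  2  3  4  5  6  7  8  9 10 11 12 13 14 15 16 17 18 19 20 21 22 23 24 25 26 27 28 29 30
     L  W  L  W  L  W  L  W  L  W  L  W  L  W  L  W  L  W  L  W  L  W  L  W  L  W  L  W  L  W  L
Position 30 is L, so the second player wins.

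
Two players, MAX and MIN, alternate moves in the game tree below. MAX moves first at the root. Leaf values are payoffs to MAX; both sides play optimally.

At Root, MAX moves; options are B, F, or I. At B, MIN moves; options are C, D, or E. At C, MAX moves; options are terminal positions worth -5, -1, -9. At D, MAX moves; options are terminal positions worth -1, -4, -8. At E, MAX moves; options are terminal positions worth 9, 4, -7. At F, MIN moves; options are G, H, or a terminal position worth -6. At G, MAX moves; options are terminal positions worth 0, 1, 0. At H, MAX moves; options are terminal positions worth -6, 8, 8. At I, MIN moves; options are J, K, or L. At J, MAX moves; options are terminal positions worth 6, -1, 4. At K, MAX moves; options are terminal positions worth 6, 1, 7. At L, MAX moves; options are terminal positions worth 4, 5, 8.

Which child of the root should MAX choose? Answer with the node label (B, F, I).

I

C (MAX): max(-5, -1, -9) = -1
D (MAX): max(-1, -4, -8) = -1
E (MAX): max(9, 4, -7) = 9
B (MIN): min(-1, -1, 9) = -1
G (MAX): max(0, 1, 0) = 1
H (MAX): max(-6, 8, 8) = 8
F (MIN): min(1, 8, -6) = -6
J (MAX): max(6, -1, 4) = 6
K (MAX): max(6, 1, 7) = 7
L (MAX): max(4, 5, 8) = 8
I (MIN): min(6, 7, 8) = 6
Root (MAX): max(-1, -6, 6) = 6
MAX picks the child with the highest value: I (value 6).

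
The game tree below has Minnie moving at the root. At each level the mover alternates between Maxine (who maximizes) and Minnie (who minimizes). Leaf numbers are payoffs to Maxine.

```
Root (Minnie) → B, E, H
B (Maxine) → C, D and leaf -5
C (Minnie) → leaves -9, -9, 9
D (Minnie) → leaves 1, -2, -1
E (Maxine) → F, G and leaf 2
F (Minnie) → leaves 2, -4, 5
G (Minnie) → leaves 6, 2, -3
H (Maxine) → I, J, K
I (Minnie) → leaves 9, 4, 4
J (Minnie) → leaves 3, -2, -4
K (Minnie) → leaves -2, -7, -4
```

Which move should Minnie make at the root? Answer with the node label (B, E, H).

C (Minnie): min(-9, -9, 9) = -9
D (Minnie): min(1, -2, -1) = -2
B (Maxine): max(-9, -2, -5) = -2
F (Minnie): min(2, -4, 5) = -4
G (Minnie): min(6, 2, -3) = -3
E (Maxine): max(-4, -3, 2) = 2
I (Minnie): min(9, 4, 4) = 4
J (Minnie): min(3, -2, -4) = -4
K (Minnie): min(-2, -7, -4) = -7
H (Maxine): max(4, -4, -7) = 4
Root (Minnie): min(-2, 2, 4) = -2
Minnie picks the child with the lowest value: B (value -2).

B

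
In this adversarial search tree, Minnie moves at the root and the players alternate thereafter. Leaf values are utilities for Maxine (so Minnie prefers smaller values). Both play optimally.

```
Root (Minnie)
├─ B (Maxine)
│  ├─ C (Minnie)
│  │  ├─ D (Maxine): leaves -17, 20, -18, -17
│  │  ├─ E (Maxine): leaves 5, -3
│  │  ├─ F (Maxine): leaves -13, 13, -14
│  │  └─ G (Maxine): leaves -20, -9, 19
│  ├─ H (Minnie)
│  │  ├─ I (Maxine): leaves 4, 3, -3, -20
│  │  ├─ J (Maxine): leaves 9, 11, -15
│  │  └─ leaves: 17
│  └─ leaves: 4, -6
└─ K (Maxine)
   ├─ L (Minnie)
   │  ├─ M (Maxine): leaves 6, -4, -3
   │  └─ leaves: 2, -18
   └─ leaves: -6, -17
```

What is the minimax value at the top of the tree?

D (Maxine): max(-17, 20, -18, -17) = 20
E (Maxine): max(5, -3) = 5
F (Maxine): max(-13, 13, -14) = 13
G (Maxine): max(-20, -9, 19) = 19
C (Minnie): min(20, 5, 13, 19) = 5
I (Maxine): max(4, 3, -3, -20) = 4
J (Maxine): max(9, 11, -15) = 11
H (Minnie): min(4, 11, 17) = 4
B (Maxine): max(5, 4, 4, -6) = 5
M (Maxine): max(6, -4, -3) = 6
L (Minnie): min(6, 2, -18) = -18
K (Maxine): max(-18, -6, -17) = -6
Root (Minnie): min(5, -6) = -6

-6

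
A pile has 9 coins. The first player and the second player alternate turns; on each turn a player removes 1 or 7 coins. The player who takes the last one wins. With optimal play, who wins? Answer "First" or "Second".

i:   0  1  2  3  4  5  6  7  8  9
     L  W  L  W  L  W  L  W  L  W
Position 9 is W, so the first player wins.

First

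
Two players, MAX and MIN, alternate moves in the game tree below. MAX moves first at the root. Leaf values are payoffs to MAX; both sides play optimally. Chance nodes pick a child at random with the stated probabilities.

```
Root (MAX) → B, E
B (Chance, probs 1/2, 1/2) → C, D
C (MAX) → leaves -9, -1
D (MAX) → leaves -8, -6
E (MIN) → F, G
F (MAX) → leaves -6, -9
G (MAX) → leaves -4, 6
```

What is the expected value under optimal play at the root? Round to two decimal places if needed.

-3.5

C (MAX): max(-9, -1) = -1
D (MAX): max(-8, -6) = -6
B (Chance): 1/2·-1 + 1/2·-6 = -3.5
F (MAX): max(-6, -9) = -6
G (MAX): max(-4, 6) = 6
E (MIN): min(-6, 6) = -6
Root (MAX): max(-3.5, -6) = -3.5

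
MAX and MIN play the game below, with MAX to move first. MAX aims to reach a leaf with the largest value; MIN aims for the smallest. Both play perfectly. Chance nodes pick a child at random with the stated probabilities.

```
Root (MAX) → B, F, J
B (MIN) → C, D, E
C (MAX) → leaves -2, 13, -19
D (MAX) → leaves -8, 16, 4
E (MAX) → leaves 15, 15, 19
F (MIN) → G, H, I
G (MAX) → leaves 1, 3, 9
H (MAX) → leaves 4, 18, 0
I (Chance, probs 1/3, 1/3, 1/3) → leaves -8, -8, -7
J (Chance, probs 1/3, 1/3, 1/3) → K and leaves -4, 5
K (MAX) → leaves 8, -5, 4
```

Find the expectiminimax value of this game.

13

C (MAX): max(-2, 13, -19) = 13
D (MAX): max(-8, 16, 4) = 16
E (MAX): max(15, 15, 19) = 19
B (MIN): min(13, 16, 19) = 13
G (MAX): max(1, 3, 9) = 9
H (MAX): max(4, 18, 0) = 18
I (Chance): 1/3·-8 + 1/3·-8 + 1/3·-7 = -7.67
F (MIN): min(9, 18, -7.67) = -7.67
K (MAX): max(8, -5, 4) = 8
J (Chance): 1/3·8 + 1/3·-4 + 1/3·5 = 3
Root (MAX): max(13, -7.67, 3) = 13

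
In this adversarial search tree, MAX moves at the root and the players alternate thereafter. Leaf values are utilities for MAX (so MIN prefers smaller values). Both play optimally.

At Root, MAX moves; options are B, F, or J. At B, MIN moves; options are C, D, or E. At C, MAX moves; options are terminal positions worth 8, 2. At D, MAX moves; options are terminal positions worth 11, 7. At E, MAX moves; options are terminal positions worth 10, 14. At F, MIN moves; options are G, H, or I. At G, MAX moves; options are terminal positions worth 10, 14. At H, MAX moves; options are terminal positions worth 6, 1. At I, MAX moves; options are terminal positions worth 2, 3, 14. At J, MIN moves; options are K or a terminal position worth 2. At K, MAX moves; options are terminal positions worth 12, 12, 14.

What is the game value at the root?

C (MAX): max(8, 2) = 8
D (MAX): max(11, 7) = 11
E (MAX): max(10, 14) = 14
B (MIN): min(8, 11, 14) = 8
G (MAX): max(10, 14) = 14
H (MAX): max(6, 1) = 6
I (MAX): max(2, 3, 14) = 14
F (MIN): min(14, 6, 14) = 6
K (MAX): max(12, 12, 14) = 14
J (MIN): min(14, 2) = 2
Root (MAX): max(8, 6, 2) = 8

8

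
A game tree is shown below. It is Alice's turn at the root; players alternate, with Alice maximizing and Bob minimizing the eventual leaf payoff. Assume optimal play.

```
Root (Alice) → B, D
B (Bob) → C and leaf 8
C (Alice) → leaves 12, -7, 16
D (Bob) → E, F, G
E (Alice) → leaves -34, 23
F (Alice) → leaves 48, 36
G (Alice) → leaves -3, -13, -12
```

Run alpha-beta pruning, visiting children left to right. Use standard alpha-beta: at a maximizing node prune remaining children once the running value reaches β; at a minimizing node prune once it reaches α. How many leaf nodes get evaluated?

C [α=-∞,β=+∞]: v=16
B [α=-∞,β=+∞]: v=8
E [α=8,β=+∞]: v=23
F [α=8,β=23]: v=48 after child 1 ≥ β → β-cutoff, skip 1
G [α=8,β=23]: v=-3
D [α=8,β=+∞]: v=-3
Root [α=-∞,β=+∞]: v=8
Leaves evaluated: 10 of 11.

10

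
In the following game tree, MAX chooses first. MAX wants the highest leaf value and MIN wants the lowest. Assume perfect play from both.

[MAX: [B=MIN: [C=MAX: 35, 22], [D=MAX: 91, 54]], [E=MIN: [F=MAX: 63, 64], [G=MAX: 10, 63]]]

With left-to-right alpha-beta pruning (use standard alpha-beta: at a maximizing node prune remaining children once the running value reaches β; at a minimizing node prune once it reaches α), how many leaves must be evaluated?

7

C [α=-∞,β=+∞]: v=35
D [α=-∞,β=35]: v=91 after child 1 ≥ β → β-cutoff, skip 1
B [α=-∞,β=+∞]: v=35
F [α=35,β=+∞]: v=64
G [α=35,β=64]: v=63
E [α=35,β=+∞]: v=63
Root [α=-∞,β=+∞]: v=63
Leaves evaluated: 7 of 8.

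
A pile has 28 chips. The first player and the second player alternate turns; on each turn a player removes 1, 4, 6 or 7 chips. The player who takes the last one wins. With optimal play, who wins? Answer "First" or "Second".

Mark each pile size as W (mover wins) or L (mover loses):
i:   0  1  2  3  4  5  6  7  8  9 10 11 12 13 14 15 16 17 18 19 20 21 22 23 24 25 26 27 28
     L  W  L  W  W  L  W  W  W  W  L  W  W  L  W  L  W  W  L  W  W  W  W  L  W  W  L  W  L
Position 28 is L, so the second player wins.

Second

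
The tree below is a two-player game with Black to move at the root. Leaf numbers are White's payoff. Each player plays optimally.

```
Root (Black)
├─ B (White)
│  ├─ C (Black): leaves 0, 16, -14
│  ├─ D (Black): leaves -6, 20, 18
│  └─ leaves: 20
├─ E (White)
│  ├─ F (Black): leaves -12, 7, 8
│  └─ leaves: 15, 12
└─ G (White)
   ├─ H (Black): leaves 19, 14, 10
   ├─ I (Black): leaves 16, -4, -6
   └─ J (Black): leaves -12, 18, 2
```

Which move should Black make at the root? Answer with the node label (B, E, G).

G

C (Black): min(0, 16, -14) = -14
D (Black): min(-6, 20, 18) = -6
B (White): max(-14, -6, 20) = 20
F (Black): min(-12, 7, 8) = -12
E (White): max(-12, 15, 12) = 15
H (Black): min(19, 14, 10) = 10
I (Black): min(16, -4, -6) = -6
J (Black): min(-12, 18, 2) = -12
G (White): max(10, -6, -12) = 10
Root (Black): min(20, 15, 10) = 10
Black picks the child with the lowest value: G (value 10).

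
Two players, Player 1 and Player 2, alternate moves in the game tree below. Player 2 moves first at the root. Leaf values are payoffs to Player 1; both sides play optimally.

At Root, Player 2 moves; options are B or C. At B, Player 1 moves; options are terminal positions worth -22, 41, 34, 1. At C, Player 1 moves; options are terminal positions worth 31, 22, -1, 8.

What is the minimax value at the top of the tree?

31

B (Player 1): max(-22, 41, 34, 1) = 41
C (Player 1): max(31, 22, -1, 8) = 31
Root (Player 2): min(41, 31) = 31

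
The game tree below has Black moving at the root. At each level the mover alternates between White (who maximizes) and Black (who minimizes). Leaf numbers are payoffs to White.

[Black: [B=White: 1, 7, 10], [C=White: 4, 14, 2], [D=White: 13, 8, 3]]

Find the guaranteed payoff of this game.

B (White): max(1, 7, 10) = 10
C (White): max(4, 14, 2) = 14
D (White): max(13, 8, 3) = 13
Root (Black): min(10, 14, 13) = 10

10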